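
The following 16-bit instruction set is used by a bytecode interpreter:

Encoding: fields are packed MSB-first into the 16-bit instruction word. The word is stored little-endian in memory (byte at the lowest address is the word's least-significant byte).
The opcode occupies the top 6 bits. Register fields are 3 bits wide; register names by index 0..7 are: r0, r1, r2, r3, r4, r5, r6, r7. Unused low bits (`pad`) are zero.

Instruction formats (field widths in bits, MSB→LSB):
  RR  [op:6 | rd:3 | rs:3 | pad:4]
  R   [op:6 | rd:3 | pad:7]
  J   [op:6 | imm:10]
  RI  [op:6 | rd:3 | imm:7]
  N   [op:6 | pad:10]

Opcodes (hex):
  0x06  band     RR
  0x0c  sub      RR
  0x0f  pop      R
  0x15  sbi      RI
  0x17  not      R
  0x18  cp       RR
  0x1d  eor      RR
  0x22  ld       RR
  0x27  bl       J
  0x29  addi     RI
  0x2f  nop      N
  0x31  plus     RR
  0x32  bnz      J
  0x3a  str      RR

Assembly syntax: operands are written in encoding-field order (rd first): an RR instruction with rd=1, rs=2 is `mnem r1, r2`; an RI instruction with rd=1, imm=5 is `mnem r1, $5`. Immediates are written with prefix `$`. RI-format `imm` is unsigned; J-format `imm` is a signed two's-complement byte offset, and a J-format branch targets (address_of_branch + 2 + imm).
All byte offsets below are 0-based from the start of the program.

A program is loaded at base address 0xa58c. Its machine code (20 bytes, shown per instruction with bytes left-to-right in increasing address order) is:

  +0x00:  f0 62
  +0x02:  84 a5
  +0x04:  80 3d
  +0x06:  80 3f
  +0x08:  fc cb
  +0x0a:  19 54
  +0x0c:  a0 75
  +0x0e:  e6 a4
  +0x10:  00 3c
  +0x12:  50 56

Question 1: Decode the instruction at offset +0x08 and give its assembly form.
bnz $-4

@+08  little-endian(fc cb) = 0xcbfc
  op=0xcbfc>>10=0x32 ⇒ bnz (J)
  [9:0] imm=1020 (s10→-4) = $-4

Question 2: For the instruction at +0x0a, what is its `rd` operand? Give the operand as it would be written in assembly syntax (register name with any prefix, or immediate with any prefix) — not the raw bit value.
off 0x0a: read 19 54 as little → 0x5419
  top 6b → 0x15 → sbi [RI]
  rd: (w>>7)&0x7=0x0 → r0
  imm: (w>>0)&0x7f=0x19 → $25

r0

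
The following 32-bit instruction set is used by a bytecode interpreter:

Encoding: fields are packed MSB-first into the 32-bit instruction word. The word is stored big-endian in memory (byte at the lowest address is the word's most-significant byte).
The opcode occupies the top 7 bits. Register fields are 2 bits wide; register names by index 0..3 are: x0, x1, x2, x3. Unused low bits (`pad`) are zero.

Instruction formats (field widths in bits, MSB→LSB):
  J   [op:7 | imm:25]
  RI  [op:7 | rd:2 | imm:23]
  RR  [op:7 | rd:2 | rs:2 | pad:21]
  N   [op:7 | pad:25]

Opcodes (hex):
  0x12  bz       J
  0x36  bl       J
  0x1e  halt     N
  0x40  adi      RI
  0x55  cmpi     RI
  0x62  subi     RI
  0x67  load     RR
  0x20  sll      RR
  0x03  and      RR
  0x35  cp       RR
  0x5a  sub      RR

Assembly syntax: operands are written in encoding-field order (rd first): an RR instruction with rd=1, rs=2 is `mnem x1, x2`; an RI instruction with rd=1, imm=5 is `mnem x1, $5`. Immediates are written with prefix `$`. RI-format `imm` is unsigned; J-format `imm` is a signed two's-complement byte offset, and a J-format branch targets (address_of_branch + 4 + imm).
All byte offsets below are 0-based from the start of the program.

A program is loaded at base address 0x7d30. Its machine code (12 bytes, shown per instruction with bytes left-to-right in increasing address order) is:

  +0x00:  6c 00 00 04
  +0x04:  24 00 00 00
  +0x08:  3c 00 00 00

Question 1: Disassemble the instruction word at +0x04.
bz $0

@+04  big-endian(24 00 00 00) = 0x24000000
  top 7b → 0x12 → bz [J]
  [24:0] imm=0 = $0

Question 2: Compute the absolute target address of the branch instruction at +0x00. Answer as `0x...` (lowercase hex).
@+00  big-endian(6c 00 00 04) = 0x6c000004
  op=0x6c000004>>25=0x36 ⇒ bl (J)
  [24:0] imm=4 = $4
  target = base 0x7d30 + off 0x00 + 4 + imm 4 = 0x7d38

0x7d38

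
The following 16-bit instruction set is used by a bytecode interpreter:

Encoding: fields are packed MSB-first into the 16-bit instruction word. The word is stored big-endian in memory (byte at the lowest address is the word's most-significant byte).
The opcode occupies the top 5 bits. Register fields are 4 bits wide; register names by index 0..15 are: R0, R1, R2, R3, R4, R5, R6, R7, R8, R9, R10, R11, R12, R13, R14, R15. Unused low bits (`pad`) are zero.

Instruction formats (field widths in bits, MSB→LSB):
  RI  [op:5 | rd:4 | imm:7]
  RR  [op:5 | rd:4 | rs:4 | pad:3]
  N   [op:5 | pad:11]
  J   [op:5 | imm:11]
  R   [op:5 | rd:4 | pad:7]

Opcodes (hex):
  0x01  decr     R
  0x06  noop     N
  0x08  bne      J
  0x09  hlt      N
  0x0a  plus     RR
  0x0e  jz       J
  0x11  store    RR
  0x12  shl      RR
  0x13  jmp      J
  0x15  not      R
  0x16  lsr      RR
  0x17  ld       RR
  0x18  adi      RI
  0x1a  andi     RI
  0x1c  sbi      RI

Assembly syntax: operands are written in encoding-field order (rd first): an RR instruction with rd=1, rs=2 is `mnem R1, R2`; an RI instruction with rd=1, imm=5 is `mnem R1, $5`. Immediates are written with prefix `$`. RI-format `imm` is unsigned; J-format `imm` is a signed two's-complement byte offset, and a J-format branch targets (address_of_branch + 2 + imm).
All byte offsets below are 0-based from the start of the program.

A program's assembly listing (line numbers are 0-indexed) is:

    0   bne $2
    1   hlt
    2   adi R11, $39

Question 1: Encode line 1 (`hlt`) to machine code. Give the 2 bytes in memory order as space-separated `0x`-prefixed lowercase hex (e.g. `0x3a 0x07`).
0x48 0x00

L1: hlt op=0x9:5|pad=0:11 ⇒ 0x4800 ⇒ big 48 00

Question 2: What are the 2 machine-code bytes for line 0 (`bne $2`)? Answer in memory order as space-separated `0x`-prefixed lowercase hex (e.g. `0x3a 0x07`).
0x40 0x02

line 0 (bne): pack op=0x8:5|imm=2:11 = 0x4002; big→ 40 02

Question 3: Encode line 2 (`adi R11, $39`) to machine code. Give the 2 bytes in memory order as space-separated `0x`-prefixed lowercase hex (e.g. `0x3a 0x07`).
0xc5 0xa7

L2: adi op=0x18:5|rd=11:4|imm=39:7 ⇒ 0xc5a7 ⇒ big c5 a7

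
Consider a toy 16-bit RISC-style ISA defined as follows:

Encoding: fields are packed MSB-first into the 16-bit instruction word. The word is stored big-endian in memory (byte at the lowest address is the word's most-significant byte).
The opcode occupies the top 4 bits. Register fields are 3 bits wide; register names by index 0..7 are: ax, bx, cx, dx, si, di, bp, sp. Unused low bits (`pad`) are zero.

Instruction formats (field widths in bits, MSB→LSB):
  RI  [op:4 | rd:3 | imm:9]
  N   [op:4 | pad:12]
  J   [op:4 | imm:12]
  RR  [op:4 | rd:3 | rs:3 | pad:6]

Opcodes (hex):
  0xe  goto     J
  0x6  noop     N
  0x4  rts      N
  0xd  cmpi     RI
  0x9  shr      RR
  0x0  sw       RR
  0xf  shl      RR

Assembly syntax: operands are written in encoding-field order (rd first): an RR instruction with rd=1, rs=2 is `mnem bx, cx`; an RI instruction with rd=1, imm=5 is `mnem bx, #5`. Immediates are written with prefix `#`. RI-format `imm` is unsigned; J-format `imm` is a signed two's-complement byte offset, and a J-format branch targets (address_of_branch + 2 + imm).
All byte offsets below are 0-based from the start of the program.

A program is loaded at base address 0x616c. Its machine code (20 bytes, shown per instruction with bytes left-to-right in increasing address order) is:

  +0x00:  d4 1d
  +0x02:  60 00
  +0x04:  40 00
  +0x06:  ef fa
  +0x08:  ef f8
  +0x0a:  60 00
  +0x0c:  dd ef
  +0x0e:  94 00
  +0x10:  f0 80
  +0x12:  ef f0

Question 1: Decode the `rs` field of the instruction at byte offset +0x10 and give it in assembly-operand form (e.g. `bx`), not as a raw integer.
+0x10: f0 80 ⇒ word 0xf080 (big)
  opcode bits[15:12]=0xf: shl/RR
  [11:9] rd=0 = ax
  [8:6] rs=2 = cx

cx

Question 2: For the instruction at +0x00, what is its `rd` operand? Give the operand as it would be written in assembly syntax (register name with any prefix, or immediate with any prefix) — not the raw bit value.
cx

+0x00: d4 1d ⇒ word 0xd41d (big)
  op=0xd41d>>12=0xd ⇒ cmpi (RI)
  [11:9] rd=2 = cx
  [8:0] imm=29 = #29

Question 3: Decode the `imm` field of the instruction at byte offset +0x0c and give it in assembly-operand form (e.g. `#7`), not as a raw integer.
off 0x0c: read dd ef as big → 0xddef
  op=0xddef>>12=0xd ⇒ cmpi (RI)
  rd@[11:9]=0x6 ⇒ bp
  imm@[8:0]=0x1ef ⇒ #495

#495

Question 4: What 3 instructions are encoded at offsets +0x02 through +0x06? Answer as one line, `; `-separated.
noop; rts; goto #-6

[02] 60 00 → 0x6000
  opcode bits[15:12]=0x6: noop/N
[04] 40 00 → 0x4000
  opcode bits[15:12]=0x4: rts/N
[06] ef fa → 0xeffa
  opcode bits[15:12]=0xe: goto/J
  imm@[11:0]=0xffa (s12→-6) ⇒ #-6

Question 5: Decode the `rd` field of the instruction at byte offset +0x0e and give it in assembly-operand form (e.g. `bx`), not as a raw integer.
cx

+0x0e: 94 00 ⇒ word 0x9400 (big)
  opcode bits[15:12]=0x9: shr/RR
  rd@[11:9]=0x2 ⇒ cx
  rs@[8:6]=0x0 ⇒ ax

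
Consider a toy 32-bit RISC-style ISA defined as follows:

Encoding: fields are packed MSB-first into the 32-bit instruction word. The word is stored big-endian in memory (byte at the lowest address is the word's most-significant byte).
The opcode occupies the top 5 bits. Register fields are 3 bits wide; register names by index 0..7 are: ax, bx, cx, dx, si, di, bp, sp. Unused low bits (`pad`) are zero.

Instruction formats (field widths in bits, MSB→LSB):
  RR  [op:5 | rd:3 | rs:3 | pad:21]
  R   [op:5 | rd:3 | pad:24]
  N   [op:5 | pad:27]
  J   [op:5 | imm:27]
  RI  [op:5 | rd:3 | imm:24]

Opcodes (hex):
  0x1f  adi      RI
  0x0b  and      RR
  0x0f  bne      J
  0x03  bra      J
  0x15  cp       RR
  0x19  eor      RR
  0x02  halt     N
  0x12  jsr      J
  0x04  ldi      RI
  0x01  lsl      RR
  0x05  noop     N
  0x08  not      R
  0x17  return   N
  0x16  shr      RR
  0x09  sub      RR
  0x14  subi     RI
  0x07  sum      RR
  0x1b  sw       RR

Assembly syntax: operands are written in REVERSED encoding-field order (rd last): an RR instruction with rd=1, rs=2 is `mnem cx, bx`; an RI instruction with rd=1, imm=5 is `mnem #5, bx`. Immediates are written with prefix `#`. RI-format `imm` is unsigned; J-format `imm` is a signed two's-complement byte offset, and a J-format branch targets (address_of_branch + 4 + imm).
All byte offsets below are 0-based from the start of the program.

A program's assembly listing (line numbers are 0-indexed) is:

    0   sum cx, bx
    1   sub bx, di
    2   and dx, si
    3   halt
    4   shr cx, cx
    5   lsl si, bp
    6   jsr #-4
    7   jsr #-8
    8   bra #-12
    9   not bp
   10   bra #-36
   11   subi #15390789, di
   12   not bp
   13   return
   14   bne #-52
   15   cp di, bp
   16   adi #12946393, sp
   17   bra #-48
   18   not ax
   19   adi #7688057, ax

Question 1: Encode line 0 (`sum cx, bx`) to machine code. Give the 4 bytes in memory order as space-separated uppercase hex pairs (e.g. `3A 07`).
line 0 (sum): pack op=0x7:5|rd=1:3|rs=2:3|pad=0:21 = 0x39400000; big→ 39 40 00 00

39 40 00 00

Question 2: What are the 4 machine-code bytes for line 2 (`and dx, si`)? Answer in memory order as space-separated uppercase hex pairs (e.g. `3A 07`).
5C 60 00 00

L2: and op=0xb:5|rd=4:3|rs=3:3|pad=0:21 ⇒ 0x5c600000 ⇒ big 5c 60 00 00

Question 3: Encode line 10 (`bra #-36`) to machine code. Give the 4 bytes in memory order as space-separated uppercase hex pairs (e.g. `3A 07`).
10. bra fields op=0x3:5|imm=-36:27 → word 1fffffdch → 1f ff ff dc

1F FF FF DC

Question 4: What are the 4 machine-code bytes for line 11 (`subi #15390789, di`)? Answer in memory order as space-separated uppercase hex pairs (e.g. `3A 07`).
A5 EA D8 45

11. subi fields op=0x14:5|rd=5:3|imm=15390789:24 → word a5ead845h → a5 ea d8 45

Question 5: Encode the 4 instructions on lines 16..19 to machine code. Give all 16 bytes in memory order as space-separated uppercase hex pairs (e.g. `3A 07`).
FF C5 8B D9 1F FF FF D0 40 00 00 00 F8 75 4F 79

line 16 (adi): pack op=0x1f:5|rd=7:3|imm=12946393:24 = 0xffc58bd9; big→ ff c5 8b d9
line 17 (bra): pack op=0x3:5|imm=-48:27 = 0x1fffffd0; big→ 1f ff ff d0
line 18 (not): pack op=0x8:5|rd=0:3|pad=0:24 = 0x40000000; big→ 40 00 00 00
line 19 (adi): pack op=0x1f:5|rd=0:3|imm=7688057:24 = 0xf8754f79; big→ f8 75 4f 79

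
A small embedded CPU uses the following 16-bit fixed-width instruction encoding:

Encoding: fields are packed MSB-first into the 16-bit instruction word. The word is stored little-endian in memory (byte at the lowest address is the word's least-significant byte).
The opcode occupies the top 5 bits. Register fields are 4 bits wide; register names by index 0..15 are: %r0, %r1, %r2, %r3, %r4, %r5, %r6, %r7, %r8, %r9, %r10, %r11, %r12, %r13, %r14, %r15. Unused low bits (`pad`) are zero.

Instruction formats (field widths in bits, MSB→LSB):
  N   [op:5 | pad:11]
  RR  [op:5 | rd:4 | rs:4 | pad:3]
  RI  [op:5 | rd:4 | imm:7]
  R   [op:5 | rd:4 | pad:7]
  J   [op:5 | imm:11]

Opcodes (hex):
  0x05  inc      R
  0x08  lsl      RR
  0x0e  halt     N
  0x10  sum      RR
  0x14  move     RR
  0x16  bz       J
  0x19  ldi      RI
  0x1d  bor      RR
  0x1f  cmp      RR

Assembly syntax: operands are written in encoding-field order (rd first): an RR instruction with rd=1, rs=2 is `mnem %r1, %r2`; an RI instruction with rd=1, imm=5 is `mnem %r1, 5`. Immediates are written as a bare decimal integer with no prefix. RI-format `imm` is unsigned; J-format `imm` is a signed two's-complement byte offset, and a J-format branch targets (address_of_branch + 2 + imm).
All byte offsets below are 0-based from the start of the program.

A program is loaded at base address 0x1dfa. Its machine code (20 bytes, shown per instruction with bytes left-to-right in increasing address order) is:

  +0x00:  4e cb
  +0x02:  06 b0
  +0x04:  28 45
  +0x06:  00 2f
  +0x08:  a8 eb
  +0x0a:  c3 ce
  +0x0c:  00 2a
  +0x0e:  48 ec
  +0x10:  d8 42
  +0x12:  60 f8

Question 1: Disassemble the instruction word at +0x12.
cmp %r0, %r12

[12] 60 f8 → 0xf860
  top 5b → 0x1f → cmp [RR]
  [10:7] rd=0 = %r0
  [6:3] rs=12 = %r12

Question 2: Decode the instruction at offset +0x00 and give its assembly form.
ldi %r6, 78

+0x00: 4e cb ⇒ word 0xcb4e (little)
  op=0xcb4e>>11=0x19 ⇒ ldi (RI)
  [10:7] rd=6 = %r6
  [6:0] imm=78 = 78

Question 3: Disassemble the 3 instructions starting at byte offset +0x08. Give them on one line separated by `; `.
bor %r7, %r5; ldi %r13, 67; inc %r4

[08] a8 eb → 0xeba8
  top 5b → 0x1d → bor [RR]
  [10:7] rd=7 = %r7
  [6:3] rs=5 = %r5
[0a] c3 ce → 0xcec3
  top 5b → 0x19 → ldi [RI]
  [10:7] rd=13 = %r13
  [6:0] imm=67 = 67
[0c] 00 2a → 0x2a00
  top 5b → 0x5 → inc [R]
  [10:7] rd=4 = %r4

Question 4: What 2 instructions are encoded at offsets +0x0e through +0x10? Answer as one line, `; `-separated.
off 0x0e: read 48 ec as little → 0xec48
  op=0xec48>>11=0x1d ⇒ bor (RR)
  [10:7] rd=8 = %r8
  [6:3] rs=9 = %r9
off 0x10: read d8 42 as little → 0x42d8
  op=0x42d8>>11=0x8 ⇒ lsl (RR)
  [10:7] rd=5 = %r5
  [6:3] rs=11 = %r11

bor %r8, %r9; lsl %r5, %r11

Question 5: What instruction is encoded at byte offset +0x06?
[06] 00 2f → 0x2f00
  op=0x2f00>>11=0x5 ⇒ inc (R)
  rd@[10:7]=0xe ⇒ %r14

inc %r14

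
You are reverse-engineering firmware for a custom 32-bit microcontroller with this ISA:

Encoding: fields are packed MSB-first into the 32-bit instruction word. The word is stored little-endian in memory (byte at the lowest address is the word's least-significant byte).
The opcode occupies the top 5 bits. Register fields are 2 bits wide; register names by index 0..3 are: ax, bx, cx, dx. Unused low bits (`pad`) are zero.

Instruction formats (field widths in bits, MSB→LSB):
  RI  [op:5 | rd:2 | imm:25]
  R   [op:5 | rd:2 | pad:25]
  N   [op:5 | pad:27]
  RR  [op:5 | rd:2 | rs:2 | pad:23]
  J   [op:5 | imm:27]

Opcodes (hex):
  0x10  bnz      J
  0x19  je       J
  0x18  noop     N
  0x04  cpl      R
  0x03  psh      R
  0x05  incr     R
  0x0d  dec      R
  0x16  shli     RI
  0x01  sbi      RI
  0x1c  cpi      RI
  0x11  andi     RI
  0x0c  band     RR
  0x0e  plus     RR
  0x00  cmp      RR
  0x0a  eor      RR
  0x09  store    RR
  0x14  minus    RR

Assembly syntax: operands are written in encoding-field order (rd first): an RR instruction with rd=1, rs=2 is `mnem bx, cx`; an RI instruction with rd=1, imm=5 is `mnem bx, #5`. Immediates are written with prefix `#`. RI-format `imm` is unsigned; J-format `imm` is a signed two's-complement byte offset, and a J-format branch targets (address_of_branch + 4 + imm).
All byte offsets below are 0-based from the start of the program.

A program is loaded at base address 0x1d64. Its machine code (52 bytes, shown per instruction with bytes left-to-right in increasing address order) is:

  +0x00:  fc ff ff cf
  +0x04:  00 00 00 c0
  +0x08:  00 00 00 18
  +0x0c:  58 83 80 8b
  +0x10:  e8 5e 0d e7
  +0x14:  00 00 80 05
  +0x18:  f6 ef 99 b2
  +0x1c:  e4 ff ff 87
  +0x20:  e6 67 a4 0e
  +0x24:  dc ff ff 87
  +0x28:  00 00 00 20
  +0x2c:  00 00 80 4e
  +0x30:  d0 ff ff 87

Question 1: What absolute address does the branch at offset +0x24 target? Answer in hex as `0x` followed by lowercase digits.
0x1d68

[24] dc ff ff 87 → 0x87ffffdc
  top 5b → 0x10 → bnz [J]
  [26:0] imm=134217692 (s27→-36) = #-36
  target = base 0x1d64 + off 0x24 + 4 + imm -36 = 0x1d68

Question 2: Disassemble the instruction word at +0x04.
@+04  little-endian(00 00 00 c0) = 0xc0000000
  op=0xc0000000>>27=0x18 ⇒ noop (N)

noop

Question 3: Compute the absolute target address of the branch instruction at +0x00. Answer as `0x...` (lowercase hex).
0x1d64

[00] fc ff ff cf → 0xcffffffc
  opcode bits[31:27]=0x19: je/J
  imm: (w>>0)&0x7ffffff=0x7fffffc (s27→-4) → #-4
  target = base 0x1d64 + off 0x00 + 4 + imm -4 = 0x1d64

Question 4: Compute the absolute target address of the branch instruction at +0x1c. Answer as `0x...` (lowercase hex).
0x1d68

[1c] e4 ff ff 87 → 0x87ffffe4
  op=0x87ffffe4>>27=0x10 ⇒ bnz (J)
  [26:0] imm=134217700 (s27→-28) = #-28
  target = base 0x1d64 + off 0x1c + 4 + imm -28 = 0x1d68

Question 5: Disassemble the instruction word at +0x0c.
andi bx, #25199448

off 0x0c: read 58 83 80 8b as little → 0x8b808358
  opcode bits[31:27]=0x11: andi/RI
  [26:25] rd=1 = bx
  [24:0] imm=25199448 = #25199448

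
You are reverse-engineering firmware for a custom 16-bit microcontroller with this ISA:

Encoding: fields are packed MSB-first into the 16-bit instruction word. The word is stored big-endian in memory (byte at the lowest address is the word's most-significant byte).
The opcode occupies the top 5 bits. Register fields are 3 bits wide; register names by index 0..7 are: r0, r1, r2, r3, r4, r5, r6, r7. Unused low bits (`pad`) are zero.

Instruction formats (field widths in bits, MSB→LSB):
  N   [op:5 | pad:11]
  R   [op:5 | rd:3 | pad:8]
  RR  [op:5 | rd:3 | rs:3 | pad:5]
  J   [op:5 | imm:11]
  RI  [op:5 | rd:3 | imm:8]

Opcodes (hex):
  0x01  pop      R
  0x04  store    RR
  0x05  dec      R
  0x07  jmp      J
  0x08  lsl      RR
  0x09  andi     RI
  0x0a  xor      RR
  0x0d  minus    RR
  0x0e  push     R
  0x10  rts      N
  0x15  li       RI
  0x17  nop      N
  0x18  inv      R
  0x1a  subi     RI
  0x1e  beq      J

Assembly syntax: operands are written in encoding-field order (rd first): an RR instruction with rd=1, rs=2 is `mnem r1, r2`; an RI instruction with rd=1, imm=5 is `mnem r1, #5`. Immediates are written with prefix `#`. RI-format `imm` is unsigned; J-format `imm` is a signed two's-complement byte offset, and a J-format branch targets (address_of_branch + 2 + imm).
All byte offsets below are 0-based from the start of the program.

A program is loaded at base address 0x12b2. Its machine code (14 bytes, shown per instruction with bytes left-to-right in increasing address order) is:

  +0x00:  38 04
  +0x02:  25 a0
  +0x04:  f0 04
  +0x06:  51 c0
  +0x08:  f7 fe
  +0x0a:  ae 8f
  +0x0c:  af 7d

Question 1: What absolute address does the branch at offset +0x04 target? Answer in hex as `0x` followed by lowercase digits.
0x12bc

+0x04: f0 04 ⇒ word 0xf004 (big)
  op=0xf004>>11=0x1e ⇒ beq (J)
  [10:0] imm=4 = #4
  target = base 0x12b2 + off 0x04 + 2 + imm 4 = 0x12bc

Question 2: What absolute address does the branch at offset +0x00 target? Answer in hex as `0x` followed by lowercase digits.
off 0x00: read 38 04 as big → 0x3804
  op=0x3804>>11=0x7 ⇒ jmp (J)
  imm@[10:0]=0x4 ⇒ #4
  target = base 0x12b2 + off 0x00 + 2 + imm 4 = 0x12b8

0x12b8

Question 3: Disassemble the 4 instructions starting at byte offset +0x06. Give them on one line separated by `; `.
@+06  big-endian(51 c0) = 0x51c0
  op=0x51c0>>11=0xa ⇒ xor (RR)
  [10:8] rd=1 = r1
  [7:5] rs=6 = r6
@+08  big-endian(f7 fe) = 0xf7fe
  op=0xf7fe>>11=0x1e ⇒ beq (J)
  [10:0] imm=2046 (s11→-2) = #-2
@+0a  big-endian(ae 8f) = 0xae8f
  op=0xae8f>>11=0x15 ⇒ li (RI)
  [10:8] rd=6 = r6
  [7:0] imm=143 = #143
@+0c  big-endian(af 7d) = 0xaf7d
  op=0xaf7d>>11=0x15 ⇒ li (RI)
  [10:8] rd=7 = r7
  [7:0] imm=125 = #125

xor r1, r6; beq #-2; li r6, #143; li r7, #125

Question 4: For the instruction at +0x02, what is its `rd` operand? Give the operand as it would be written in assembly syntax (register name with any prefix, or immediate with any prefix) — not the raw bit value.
r5

@+02  big-endian(25 a0) = 0x25a0
  top 5b → 0x4 → store [RR]
  rd: (w>>8)&0x7=0x5 → r5
  rs: (w>>5)&0x7=0x5 → r5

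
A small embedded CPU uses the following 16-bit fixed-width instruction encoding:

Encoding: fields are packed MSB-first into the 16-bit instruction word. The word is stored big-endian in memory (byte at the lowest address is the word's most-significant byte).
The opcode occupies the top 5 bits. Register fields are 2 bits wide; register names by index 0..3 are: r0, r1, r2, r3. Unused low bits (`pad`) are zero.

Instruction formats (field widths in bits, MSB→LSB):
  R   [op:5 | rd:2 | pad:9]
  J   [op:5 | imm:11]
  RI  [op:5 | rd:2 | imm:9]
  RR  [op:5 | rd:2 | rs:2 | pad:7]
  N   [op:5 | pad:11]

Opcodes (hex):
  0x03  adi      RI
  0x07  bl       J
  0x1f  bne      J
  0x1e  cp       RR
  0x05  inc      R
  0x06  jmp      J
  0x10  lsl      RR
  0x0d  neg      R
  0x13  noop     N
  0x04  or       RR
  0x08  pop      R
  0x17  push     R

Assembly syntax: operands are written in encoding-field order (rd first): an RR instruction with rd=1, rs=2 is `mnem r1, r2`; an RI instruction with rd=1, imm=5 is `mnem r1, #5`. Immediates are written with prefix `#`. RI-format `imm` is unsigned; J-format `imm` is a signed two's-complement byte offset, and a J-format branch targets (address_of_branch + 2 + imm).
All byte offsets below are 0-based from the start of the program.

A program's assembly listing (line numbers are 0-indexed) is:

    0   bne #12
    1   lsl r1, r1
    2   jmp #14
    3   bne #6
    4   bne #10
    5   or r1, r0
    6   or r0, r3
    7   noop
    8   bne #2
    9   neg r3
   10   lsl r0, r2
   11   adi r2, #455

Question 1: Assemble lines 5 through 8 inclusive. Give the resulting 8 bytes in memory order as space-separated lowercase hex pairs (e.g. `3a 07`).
22 00 21 80 98 00 f8 02

L5: or op=0x4:5|rd=1:2|rs=0:2|pad=0:7 ⇒ 0x2200 ⇒ big 22 00
L6: or op=0x4:5|rd=0:2|rs=3:2|pad=0:7 ⇒ 0x2180 ⇒ big 21 80
L7: noop op=0x13:5|pad=0:11 ⇒ 0x9800 ⇒ big 98 00
L8: bne op=0x1f:5|imm=2:11 ⇒ 0xf802 ⇒ big f8 02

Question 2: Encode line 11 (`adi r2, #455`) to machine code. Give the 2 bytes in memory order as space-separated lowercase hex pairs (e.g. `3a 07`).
1d c7

L11: adi op=0x3:5|rd=2:2|imm=455:9 ⇒ 0x1dc7 ⇒ big 1d c7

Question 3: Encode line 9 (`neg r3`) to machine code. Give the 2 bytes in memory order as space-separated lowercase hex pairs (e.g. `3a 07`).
6e 00

line 9 (neg): pack op=0xd:5|rd=3:2|pad=0:9 = 0x6e00; big→ 6e 00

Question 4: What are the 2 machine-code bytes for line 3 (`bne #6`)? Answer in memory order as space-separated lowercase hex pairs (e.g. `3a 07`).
f8 06

L3: bne op=0x1f:5|imm=6:11 ⇒ 0xf806 ⇒ big f8 06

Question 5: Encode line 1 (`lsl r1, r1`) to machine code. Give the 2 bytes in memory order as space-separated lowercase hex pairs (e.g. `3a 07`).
line 1 (lsl): pack op=0x10:5|rd=1:2|rs=1:2|pad=0:7 = 0x8280; big→ 82 80

82 80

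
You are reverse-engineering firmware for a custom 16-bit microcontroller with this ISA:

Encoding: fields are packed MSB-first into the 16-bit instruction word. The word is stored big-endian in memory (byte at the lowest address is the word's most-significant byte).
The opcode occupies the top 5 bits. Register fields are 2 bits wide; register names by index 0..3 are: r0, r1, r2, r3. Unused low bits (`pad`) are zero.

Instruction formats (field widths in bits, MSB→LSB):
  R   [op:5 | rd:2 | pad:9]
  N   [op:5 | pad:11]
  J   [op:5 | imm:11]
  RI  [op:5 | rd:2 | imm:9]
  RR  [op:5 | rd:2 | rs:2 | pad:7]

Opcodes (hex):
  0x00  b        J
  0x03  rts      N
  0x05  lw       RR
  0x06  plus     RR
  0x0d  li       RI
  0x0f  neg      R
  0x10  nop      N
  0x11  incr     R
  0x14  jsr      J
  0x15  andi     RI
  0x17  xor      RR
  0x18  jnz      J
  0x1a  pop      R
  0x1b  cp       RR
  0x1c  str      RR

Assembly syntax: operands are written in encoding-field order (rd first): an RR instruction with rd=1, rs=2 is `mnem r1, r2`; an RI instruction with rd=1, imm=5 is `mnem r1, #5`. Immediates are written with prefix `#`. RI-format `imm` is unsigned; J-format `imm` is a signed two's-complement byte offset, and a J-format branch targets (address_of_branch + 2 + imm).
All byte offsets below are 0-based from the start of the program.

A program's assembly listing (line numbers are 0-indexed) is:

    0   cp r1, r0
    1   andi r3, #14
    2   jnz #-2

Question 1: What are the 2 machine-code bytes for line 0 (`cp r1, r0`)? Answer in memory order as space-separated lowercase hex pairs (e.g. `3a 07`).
0. cp fields op=0x1b:5|rd=1:2|rs=0:2|pad=0:7 → word da00h → da 00

da 00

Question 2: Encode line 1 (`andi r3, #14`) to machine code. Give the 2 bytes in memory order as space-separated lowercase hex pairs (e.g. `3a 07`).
1. andi fields op=0x15:5|rd=3:2|imm=14:9 → word ae0eh → ae 0e

ae 0e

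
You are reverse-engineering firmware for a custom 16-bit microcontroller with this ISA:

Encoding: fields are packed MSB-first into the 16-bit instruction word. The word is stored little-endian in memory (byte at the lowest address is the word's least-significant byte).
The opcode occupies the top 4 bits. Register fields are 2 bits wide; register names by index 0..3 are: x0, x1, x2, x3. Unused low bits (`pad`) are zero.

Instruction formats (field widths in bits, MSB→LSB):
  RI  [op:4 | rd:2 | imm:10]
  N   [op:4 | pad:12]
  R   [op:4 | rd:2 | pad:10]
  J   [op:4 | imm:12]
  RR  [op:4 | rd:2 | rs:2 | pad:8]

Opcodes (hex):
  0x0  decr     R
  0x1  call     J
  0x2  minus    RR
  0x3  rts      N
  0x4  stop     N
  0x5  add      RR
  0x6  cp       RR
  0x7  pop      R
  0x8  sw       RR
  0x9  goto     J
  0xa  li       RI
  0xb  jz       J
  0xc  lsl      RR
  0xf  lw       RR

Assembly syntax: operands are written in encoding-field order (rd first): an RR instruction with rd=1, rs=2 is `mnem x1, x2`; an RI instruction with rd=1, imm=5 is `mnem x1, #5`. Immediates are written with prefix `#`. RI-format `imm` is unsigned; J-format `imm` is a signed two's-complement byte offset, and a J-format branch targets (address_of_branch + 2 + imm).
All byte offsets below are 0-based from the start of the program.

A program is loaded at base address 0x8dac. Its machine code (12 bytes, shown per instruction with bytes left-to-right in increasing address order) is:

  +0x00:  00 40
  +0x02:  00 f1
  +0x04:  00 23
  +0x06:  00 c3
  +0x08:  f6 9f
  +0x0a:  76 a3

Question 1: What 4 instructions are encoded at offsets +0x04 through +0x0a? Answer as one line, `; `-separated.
+0x04: 00 23 ⇒ word 0x2300 (little)
  op=0x2300>>12=0x2 ⇒ minus (RR)
  [11:10] rd=0 = x0
  [9:8] rs=3 = x3
+0x06: 00 c3 ⇒ word 0xc300 (little)
  op=0xc300>>12=0xc ⇒ lsl (RR)
  [11:10] rd=0 = x0
  [9:8] rs=3 = x3
+0x08: f6 9f ⇒ word 0x9ff6 (little)
  op=0x9ff6>>12=0x9 ⇒ goto (J)
  [11:0] imm=4086 (s12→-10) = #-10
+0x0a: 76 a3 ⇒ word 0xa376 (little)
  op=0xa376>>12=0xa ⇒ li (RI)
  [11:10] rd=0 = x0
  [9:0] imm=886 = #886

minus x0, x3; lsl x0, x3; goto #-10; li x0, #886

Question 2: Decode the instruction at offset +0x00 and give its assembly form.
+0x00: 00 40 ⇒ word 0x4000 (little)
  opcode bits[15:12]=0x4: stop/N

stop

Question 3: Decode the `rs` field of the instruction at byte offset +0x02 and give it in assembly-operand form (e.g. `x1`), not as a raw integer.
x1

[02] 00 f1 → 0xf100
  top 4b → 0xf → lw [RR]
  rd: (w>>10)&0x3=0x0 → x0
  rs: (w>>8)&0x3=0x1 → x1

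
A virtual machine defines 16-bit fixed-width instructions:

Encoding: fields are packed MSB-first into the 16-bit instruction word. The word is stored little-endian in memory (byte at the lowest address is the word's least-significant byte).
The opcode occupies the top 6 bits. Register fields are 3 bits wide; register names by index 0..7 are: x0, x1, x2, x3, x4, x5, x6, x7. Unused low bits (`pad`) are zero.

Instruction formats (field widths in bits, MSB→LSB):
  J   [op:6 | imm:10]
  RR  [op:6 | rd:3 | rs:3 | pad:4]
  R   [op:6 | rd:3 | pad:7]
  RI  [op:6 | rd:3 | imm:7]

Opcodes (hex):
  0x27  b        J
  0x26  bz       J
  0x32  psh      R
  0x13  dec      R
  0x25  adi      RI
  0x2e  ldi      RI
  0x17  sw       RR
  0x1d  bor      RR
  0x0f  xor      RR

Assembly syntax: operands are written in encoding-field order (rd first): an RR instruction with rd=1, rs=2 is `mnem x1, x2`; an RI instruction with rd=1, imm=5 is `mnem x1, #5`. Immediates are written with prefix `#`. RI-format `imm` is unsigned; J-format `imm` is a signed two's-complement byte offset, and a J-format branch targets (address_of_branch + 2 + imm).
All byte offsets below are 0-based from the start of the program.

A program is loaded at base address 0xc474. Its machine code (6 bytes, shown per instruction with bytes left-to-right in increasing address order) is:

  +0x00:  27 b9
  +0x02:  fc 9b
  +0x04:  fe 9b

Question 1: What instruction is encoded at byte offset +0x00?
ldi x2, #39

+0x00: 27 b9 ⇒ word 0xb927 (little)
  top 6b → 0x2e → ldi [RI]
  [9:7] rd=2 = x2
  [6:0] imm=39 = #39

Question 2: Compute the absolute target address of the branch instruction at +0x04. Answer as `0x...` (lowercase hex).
+0x04: fe 9b ⇒ word 0x9bfe (little)
  top 6b → 0x26 → bz [J]
  [9:0] imm=1022 (s10→-2) = #-2
  target = base 0xc474 + off 0x04 + 2 + imm -2 = 0xc478

0xc478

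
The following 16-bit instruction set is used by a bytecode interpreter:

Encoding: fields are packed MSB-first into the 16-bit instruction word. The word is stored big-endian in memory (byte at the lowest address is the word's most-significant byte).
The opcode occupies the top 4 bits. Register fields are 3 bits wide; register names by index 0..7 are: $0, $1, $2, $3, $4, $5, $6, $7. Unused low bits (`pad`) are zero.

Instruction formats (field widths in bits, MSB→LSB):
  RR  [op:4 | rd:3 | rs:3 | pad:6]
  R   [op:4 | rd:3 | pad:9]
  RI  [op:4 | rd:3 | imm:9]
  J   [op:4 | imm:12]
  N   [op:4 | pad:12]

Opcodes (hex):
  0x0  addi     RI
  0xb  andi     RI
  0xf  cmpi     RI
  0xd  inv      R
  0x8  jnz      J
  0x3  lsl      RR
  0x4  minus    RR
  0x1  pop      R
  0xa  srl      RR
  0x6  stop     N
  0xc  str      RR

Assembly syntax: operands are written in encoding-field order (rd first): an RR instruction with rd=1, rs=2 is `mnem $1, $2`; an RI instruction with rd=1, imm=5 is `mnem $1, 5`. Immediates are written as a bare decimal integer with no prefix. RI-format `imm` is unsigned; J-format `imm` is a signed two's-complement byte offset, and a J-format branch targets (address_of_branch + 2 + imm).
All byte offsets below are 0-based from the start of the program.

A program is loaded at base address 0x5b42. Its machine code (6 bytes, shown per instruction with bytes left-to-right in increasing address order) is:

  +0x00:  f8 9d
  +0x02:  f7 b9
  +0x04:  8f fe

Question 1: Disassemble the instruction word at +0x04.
jnz -2

@+04  big-endian(8f fe) = 0x8ffe
  opcode bits[15:12]=0x8: jnz/J
  imm@[11:0]=0xffe (s12→-2) ⇒ -2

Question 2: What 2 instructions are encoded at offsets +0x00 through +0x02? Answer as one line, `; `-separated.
+0x00: f8 9d ⇒ word 0xf89d (big)
  op=0xf89d>>12=0xf ⇒ cmpi (RI)
  rd@[11:9]=0x4 ⇒ $4
  imm@[8:0]=0x9d ⇒ 157
+0x02: f7 b9 ⇒ word 0xf7b9 (big)
  op=0xf7b9>>12=0xf ⇒ cmpi (RI)
  rd@[11:9]=0x3 ⇒ $3
  imm@[8:0]=0x1b9 ⇒ 441

cmpi $4, 157; cmpi $3, 441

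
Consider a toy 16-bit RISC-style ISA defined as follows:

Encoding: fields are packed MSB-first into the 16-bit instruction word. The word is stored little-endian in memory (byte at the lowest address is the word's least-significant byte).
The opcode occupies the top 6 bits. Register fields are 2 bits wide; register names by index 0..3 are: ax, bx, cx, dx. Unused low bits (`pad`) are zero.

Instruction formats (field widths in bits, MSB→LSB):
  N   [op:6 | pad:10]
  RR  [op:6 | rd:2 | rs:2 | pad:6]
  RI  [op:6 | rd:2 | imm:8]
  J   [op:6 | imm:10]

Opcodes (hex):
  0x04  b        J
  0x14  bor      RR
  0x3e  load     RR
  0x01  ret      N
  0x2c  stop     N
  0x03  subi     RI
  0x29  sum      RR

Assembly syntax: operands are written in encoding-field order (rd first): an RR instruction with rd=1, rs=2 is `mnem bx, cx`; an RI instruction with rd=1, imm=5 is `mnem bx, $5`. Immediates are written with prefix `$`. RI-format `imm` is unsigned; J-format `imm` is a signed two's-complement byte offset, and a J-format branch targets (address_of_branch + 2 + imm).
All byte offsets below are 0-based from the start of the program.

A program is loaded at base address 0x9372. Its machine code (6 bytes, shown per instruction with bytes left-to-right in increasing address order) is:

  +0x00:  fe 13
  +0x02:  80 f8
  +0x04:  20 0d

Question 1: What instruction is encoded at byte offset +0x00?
b $-2

+0x00: fe 13 ⇒ word 0x13fe (little)
  op=0x13fe>>10=0x4 ⇒ b (J)
  [9:0] imm=1022 (s10→-2) = $-2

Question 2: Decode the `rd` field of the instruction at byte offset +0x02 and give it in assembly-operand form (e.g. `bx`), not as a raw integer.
+0x02: 80 f8 ⇒ word 0xf880 (little)
  opcode bits[15:10]=0x3e: load/RR
  rd@[9:8]=0x0 ⇒ ax
  rs@[7:6]=0x2 ⇒ cx

ax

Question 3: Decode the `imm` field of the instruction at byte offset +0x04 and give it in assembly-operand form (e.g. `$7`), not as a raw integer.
$32

@+04  little-endian(20 0d) = 0x0d20
  top 6b → 0x3 → subi [RI]
  rd: (w>>8)&0x3=0x1 → bx
  imm: (w>>0)&0xff=0x20 → $32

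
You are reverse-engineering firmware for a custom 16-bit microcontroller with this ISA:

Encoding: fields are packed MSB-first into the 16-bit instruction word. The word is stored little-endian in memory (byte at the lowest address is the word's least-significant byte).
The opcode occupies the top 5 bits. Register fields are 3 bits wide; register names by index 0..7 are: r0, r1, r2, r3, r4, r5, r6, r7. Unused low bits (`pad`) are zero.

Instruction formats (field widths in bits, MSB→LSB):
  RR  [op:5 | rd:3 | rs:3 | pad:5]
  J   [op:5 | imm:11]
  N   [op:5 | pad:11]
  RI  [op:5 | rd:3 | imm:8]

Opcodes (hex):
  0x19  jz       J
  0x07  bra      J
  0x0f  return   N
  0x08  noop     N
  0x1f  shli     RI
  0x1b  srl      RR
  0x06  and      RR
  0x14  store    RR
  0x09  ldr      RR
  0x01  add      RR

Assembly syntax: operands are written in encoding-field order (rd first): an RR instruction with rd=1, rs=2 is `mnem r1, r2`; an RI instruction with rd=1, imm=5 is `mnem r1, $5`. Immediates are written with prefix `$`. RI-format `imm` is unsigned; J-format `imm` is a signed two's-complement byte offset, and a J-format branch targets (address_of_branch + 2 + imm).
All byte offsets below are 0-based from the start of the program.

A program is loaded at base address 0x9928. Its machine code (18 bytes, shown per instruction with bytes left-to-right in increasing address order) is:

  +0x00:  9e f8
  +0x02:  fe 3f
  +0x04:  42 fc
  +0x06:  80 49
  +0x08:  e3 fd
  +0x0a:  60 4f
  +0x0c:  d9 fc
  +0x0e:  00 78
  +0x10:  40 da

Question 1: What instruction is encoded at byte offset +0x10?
srl r2, r2

off 0x10: read 40 da as little → 0xda40
  opcode bits[15:11]=0x1b: srl/RR
  rd: (w>>8)&0x7=0x2 → r2
  rs: (w>>5)&0x7=0x2 → r2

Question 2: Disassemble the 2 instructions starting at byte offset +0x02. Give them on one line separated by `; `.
bra $-2; shli r4, $66

@+02  little-endian(fe 3f) = 0x3ffe
  top 5b → 0x7 → bra [J]
  imm: (w>>0)&0x7ff=0x7fe (s11→-2) → $-2
@+04  little-endian(42 fc) = 0xfc42
  top 5b → 0x1f → shli [RI]
  rd: (w>>8)&0x7=0x4 → r4
  imm: (w>>0)&0xff=0x42 → $66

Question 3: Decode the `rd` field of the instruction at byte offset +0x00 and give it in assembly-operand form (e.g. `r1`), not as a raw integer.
[00] 9e f8 → 0xf89e
  op=0xf89e>>11=0x1f ⇒ shli (RI)
  [10:8] rd=0 = r0
  [7:0] imm=158 = $158

r0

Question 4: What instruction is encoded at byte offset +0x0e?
return

@+0e  little-endian(00 78) = 0x7800
  top 5b → 0xf → return [N]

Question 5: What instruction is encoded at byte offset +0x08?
[08] e3 fd → 0xfde3
  op=0xfde3>>11=0x1f ⇒ shli (RI)
  rd@[10:8]=0x5 ⇒ r5
  imm@[7:0]=0xe3 ⇒ $227

shli r5, $227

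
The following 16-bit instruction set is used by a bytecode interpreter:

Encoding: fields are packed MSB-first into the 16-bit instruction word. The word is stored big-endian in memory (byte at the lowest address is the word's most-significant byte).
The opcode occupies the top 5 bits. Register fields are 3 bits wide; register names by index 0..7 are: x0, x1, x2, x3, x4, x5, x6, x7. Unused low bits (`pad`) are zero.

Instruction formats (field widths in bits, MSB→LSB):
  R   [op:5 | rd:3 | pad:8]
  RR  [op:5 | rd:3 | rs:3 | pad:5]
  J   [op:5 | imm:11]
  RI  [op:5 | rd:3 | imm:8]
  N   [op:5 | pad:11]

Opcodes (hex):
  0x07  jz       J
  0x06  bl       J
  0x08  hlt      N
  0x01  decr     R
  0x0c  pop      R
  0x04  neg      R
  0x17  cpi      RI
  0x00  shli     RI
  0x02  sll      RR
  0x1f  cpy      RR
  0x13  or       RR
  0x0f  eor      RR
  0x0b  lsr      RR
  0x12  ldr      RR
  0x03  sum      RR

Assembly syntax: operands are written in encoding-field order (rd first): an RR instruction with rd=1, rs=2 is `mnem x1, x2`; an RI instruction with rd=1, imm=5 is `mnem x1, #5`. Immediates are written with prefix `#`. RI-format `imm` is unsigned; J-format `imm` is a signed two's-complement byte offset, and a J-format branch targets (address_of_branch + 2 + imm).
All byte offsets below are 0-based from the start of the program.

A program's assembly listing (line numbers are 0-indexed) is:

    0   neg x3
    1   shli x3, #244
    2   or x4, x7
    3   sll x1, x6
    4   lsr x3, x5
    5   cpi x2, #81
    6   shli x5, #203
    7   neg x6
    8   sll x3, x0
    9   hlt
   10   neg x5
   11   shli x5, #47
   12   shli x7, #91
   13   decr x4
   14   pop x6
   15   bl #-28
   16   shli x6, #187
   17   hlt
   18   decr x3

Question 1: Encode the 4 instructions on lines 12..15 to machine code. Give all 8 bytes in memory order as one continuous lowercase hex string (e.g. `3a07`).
075b0c00660037e4

line 12 (shli): pack op=0x0:5|rd=7:3|imm=91:8 = 0x075b; big→ 07 5b
line 13 (decr): pack op=0x1:5|rd=4:3|pad=0:8 = 0x0c00; big→ 0c 00
line 14 (pop): pack op=0xc:5|rd=6:3|pad=0:8 = 0x6600; big→ 66 00
line 15 (bl): pack op=0x6:5|imm=-28:11 = 0x37e4; big→ 37 e4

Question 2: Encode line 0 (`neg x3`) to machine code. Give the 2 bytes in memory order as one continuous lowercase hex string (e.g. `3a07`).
2300

0. neg fields op=0x4:5|rd=3:3|pad=0:8 → word 2300h → 23 00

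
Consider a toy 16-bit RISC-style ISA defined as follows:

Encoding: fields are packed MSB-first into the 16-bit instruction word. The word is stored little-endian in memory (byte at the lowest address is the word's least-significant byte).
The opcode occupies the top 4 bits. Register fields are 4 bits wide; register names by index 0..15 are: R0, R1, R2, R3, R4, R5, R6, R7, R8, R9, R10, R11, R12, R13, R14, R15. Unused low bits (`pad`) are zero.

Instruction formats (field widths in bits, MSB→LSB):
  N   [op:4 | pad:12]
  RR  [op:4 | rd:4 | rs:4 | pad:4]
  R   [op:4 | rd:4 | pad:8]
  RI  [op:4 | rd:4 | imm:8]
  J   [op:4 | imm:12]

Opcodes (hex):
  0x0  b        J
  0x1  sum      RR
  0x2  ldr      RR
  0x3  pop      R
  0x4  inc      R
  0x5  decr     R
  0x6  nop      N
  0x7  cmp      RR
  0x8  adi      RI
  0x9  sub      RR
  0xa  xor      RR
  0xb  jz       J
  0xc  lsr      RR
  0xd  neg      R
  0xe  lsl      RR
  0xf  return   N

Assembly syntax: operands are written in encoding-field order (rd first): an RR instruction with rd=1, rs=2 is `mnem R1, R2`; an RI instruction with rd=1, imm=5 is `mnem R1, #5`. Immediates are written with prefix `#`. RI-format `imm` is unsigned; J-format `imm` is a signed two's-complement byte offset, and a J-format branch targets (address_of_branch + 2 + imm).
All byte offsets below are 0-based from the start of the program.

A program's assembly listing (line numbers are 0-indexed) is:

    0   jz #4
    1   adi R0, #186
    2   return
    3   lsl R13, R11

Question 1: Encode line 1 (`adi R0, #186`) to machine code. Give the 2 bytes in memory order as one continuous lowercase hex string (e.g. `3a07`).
ba80

L1: adi op=0x8:4|rd=0:4|imm=186:8 ⇒ 0x80ba ⇒ little ba 80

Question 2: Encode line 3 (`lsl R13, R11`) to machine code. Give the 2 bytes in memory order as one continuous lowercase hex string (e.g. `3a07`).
3. lsl fields op=0xe:4|rd=13:4|rs=11:4|pad=0:4 → word edb0h → b0 ed

b0ed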